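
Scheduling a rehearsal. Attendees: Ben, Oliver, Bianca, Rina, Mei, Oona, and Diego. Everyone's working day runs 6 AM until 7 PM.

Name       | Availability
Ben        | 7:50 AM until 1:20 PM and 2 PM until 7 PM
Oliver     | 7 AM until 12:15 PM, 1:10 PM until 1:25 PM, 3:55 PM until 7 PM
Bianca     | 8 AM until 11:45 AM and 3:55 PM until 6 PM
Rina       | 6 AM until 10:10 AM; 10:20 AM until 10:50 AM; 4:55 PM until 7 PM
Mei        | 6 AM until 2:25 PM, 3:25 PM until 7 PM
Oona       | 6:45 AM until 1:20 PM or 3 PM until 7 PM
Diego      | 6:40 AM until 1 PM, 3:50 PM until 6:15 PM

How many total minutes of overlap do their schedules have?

Ben ∩ Oliver: 07:50-12:15, 13:10-13:20, 15:55-19:00.
Ben ∩ Oliver ∩ Bianca: 08:00-11:45, 15:55-18:00.
Ben ∩ Oliver ∩ Bianca ∩ Rina: 08:00-10:10, 10:20-10:50, 16:55-18:00.
Ben ∩ Oliver ∩ Bianca ∩ Rina ∩ Mei: 08:00-10:10, 10:20-10:50, 16:55-18:00.
Ben ∩ Oliver ∩ Bianca ∩ Rina ∩ Mei ∩ Oona: 08:00-10:10, 10:20-10:50, 16:55-18:00.
Ben ∩ Oliver ∩ Bianca ∩ Rina ∩ Mei ∩ Oona ∩ Diego: 08:00-10:10, 10:20-10:50, 16:55-18:00.
Summing the common windows: 130 + 30 + 65 = 225 minutes.

225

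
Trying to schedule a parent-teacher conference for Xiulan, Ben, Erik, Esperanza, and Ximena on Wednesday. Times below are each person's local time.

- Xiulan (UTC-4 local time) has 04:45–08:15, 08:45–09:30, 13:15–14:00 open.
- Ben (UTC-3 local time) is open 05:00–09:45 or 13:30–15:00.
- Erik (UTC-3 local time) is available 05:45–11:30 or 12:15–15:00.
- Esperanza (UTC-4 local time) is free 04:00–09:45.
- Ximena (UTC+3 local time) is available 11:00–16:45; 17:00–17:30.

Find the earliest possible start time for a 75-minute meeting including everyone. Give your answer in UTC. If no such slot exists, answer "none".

08:45

Xiulan in UTC: 08:45-12:15, 12:45-13:30, 17:15-18:00 (add 4h to convert from UTC-4).
Ben in UTC: 08:00-12:45, 16:30-18:00 (add 3h to convert from UTC-3).
Erik in UTC: 08:45-14:30, 15:15-18:00 (add 3h to convert from UTC-3).
Esperanza in UTC: 08:00-13:45 (add 4h to convert from UTC-4).
Ximena in UTC: 08:00-13:45, 14:00-14:30 (subtract 3h to convert from UTC+3).
Xiulan ∩ Ben: 08:45-12:15, 17:15-18:00.
Xiulan ∩ Ben ∩ Erik: 08:45-12:15, 17:15-18:00.
Xiulan ∩ Ben ∩ Erik ∩ Esperanza: 08:45-12:15.
Xiulan ∩ Ben ∩ Erik ∩ Esperanza ∩ Ximena: 08:45-12:15.
The first common window of at least 75 minutes is 08:45-12:15, so the earliest start is 08:45.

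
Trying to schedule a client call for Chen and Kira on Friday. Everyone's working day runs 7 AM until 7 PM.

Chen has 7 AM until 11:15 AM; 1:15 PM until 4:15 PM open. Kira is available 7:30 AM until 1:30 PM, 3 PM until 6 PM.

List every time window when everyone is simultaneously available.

07:30-11:15, 13:15-13:30, 15:00-16:15

Chen ∩ Kira: 07:30-11:15, 13:15-13:30, 15:00-16:15.
Those are the intersection windows.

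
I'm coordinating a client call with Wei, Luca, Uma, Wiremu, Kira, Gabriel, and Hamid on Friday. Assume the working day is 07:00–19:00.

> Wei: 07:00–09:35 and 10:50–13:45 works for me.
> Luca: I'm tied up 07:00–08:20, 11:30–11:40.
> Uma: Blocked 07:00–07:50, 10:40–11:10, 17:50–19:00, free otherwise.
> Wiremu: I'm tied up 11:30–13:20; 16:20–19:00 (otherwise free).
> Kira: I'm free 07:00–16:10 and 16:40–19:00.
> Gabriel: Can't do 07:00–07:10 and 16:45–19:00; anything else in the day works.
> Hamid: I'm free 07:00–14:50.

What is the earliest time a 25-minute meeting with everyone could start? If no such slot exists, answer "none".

08:20

Wei free: 07:00-09:35, 10:50-13:45.
Luca free: 08:20-11:30, 11:40-19:00 (invert busy blocks within the working day).
Uma free: 07:50-10:40, 11:10-17:50 (invert busy blocks within the working day).
Wiremu free: 07:00-11:30, 13:20-16:20 (invert busy blocks within the working day).
Kira free: 07:00-16:10, 16:40-19:00.
Gabriel free: 07:10-16:45 (invert busy blocks within the working day).
Hamid free: 07:00-14:50.
Wei ∩ Luca: 08:20-09:35, 10:50-11:30, 11:40-13:45.
Wei ∩ Luca ∩ Uma: 08:20-09:35, 11:10-11:30, 11:40-13:45.
Wei ∩ Luca ∩ Uma ∩ Wiremu: 08:20-09:35, 11:10-11:30, 13:20-13:45.
Wei ∩ Luca ∩ Uma ∩ Wiremu ∩ Kira: 08:20-09:35, 11:10-11:30, 13:20-13:45.
Wei ∩ Luca ∩ Uma ∩ Wiremu ∩ Kira ∩ Gabriel: 08:20-09:35, 11:10-11:30, 13:20-13:45.
Wei ∩ Luca ∩ Uma ∩ Wiremu ∩ Kira ∩ Gabriel ∩ Hamid: 08:20-09:35, 11:10-11:30, 13:20-13:45.
The first common window of at least 25 minutes is 08:20-09:35, so the earliest start is 08:20.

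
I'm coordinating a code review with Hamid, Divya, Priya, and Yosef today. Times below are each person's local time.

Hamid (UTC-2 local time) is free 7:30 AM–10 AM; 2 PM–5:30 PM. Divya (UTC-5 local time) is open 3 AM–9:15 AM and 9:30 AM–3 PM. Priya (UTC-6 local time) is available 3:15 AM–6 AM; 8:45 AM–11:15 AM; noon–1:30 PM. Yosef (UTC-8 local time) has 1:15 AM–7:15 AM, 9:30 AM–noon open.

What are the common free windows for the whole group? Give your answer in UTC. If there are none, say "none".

Hamid in UTC: 09:30-12:00, 16:00-19:30 (add 2h to convert from UTC-2).
Divya in UTC: 08:00-14:15, 14:30-20:00 (add 5h to convert from UTC-5).
Priya in UTC: 09:15-12:00, 14:45-17:15, 18:00-19:30 (add 6h to convert from UTC-6).
Yosef in UTC: 09:15-15:15, 17:30-20:00 (add 8h to convert from UTC-8).
Hamid ∩ Divya: 09:30-12:00, 16:00-19:30.
Hamid ∩ Divya ∩ Priya: 09:30-12:00, 16:00-17:15, 18:00-19:30.
Hamid ∩ Divya ∩ Priya ∩ Yosef: 09:30-12:00, 18:00-19:30.

09:30-12:00, 18:00-19:30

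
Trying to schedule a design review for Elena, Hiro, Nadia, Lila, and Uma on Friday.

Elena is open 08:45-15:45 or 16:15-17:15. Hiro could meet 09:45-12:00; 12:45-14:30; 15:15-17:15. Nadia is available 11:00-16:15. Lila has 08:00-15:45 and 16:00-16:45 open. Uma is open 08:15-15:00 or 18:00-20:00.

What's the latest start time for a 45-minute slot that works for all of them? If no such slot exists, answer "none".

Elena ∩ Hiro: 09:45-12:00, 12:45-14:30, 15:15-15:45, 16:15-17:15.
Elena ∩ Hiro ∩ Nadia: 11:00-12:00, 12:45-14:30, 15:15-15:45.
Elena ∩ Hiro ∩ Nadia ∩ Lila: 11:00-12:00, 12:45-14:30, 15:15-15:45.
Elena ∩ Hiro ∩ Nadia ∩ Lila ∩ Uma: 11:00-12:00, 12:45-14:30.
The last common window of at least 45 minutes is 12:45-14:30; a 45-minute meeting can start as late as 13:45 and still end by 14:30.

13:45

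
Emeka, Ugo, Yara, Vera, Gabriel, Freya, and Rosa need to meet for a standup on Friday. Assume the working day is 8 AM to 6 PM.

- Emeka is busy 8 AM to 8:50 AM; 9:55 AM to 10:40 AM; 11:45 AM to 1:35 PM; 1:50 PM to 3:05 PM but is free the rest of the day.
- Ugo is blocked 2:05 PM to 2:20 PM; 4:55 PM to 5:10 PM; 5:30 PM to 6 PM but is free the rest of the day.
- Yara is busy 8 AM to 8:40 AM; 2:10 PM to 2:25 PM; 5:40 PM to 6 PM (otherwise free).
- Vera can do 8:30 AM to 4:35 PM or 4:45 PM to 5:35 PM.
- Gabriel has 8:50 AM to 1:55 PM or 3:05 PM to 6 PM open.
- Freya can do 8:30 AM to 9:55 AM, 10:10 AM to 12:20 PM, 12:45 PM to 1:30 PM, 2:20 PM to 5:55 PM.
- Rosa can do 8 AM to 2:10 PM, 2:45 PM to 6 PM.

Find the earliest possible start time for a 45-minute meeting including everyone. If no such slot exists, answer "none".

Emeka free: 08:50-09:55, 10:40-11:45, 13:35-13:50, 15:05-18:00 (invert busy blocks within the working day).
Ugo free: 08:00-14:05, 14:20-16:55, 17:10-17:30 (invert busy blocks within the working day).
Yara free: 08:40-14:10, 14:25-17:40 (invert busy blocks within the working day).
Vera free: 08:30-16:35, 16:45-17:35.
Gabriel free: 08:50-13:55, 15:05-18:00.
Freya free: 08:30-09:55, 10:10-12:20, 12:45-13:30, 14:20-17:55.
Rosa free: 08:00-14:10, 14:45-18:00.
Emeka ∩ Ugo: 08:50-09:55, 10:40-11:45, 13:35-13:50, 15:05-16:55, 17:10-17:30.
Emeka ∩ Ugo ∩ Yara: 08:50-09:55, 10:40-11:45, 13:35-13:50, 15:05-16:55, 17:10-17:30.
Emeka ∩ Ugo ∩ Yara ∩ Vera: 08:50-09:55, 10:40-11:45, 13:35-13:50, 15:05-16:35, 16:45-16:55, 17:10-17:30.
Emeka ∩ Ugo ∩ Yara ∩ Vera ∩ Gabriel: 08:50-09:55, 10:40-11:45, 13:35-13:50, 15:05-16:35, 16:45-16:55, 17:10-17:30.
Emeka ∩ Ugo ∩ Yara ∩ Vera ∩ Gabriel ∩ Freya: 08:50-09:55, 10:40-11:45, 15:05-16:35, 16:45-16:55, 17:10-17:30.
Emeka ∩ Ugo ∩ Yara ∩ Vera ∩ Gabriel ∩ Freya ∩ Rosa: 08:50-09:55, 10:40-11:45, 15:05-16:35, 16:45-16:55, 17:10-17:30.
Those are the intersection windows.
The first common window of at least 45 minutes is 08:50-09:55, so the earliest start is 08:50.

08:50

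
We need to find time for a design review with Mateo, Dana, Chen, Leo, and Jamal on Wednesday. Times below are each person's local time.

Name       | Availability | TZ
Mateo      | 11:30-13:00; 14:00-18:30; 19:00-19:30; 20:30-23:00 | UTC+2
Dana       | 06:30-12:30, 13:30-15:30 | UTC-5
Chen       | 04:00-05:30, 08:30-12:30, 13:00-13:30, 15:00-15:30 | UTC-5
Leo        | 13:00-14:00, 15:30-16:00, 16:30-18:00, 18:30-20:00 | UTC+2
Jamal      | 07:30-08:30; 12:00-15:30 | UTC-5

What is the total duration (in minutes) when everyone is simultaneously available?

30

Mateo in UTC: 09:30-11:00, 12:00-16:30, 17:00-17:30, 18:30-21:00 (subtract 2h to convert from UTC+2).
Dana in UTC: 11:30-17:30, 18:30-20:30 (add 5h to convert from UTC-5).
Chen in UTC: 09:00-10:30, 13:30-17:30, 18:00-18:30, 20:00-20:30 (add 5h to convert from UTC-5).
Leo in UTC: 11:00-12:00, 13:30-14:00, 14:30-16:00, 16:30-18:00 (subtract 2h to convert from UTC+2).
Jamal in UTC: 12:30-13:30, 17:00-20:30 (add 5h to convert from UTC-5).
Mateo ∩ Dana: 12:00-16:30, 17:00-17:30, 18:30-20:30.
Mateo ∩ Dana ∩ Chen: 13:30-16:30, 17:00-17:30, 20:00-20:30.
Mateo ∩ Dana ∩ Chen ∩ Leo: 13:30-14:00, 14:30-16:00, 17:00-17:30.
Mateo ∩ Dana ∩ Chen ∩ Leo ∩ Jamal: 17:00-17:30.
That's a single block of 30 minutes.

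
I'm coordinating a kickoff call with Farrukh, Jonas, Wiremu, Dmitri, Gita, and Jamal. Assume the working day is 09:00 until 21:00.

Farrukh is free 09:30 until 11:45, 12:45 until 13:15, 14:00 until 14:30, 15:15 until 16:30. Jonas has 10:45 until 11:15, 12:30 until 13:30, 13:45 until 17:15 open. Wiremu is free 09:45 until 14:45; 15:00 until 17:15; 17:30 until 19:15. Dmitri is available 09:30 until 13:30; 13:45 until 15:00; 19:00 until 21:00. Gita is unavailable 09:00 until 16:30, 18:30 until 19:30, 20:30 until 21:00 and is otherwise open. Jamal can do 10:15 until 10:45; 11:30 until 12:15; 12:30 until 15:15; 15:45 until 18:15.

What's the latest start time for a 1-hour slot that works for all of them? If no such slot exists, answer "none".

Farrukh free: 09:30-11:45, 12:45-13:15, 14:00-14:30, 15:15-16:30.
Jonas free: 10:45-11:15, 12:30-13:30, 13:45-17:15.
Wiremu free: 09:45-14:45, 15:00-17:15, 17:30-19:15.
Dmitri free: 09:30-13:30, 13:45-15:00, 19:00-21:00.
Gita free: 16:30-18:30, 19:30-20:30 (invert busy blocks within the working day).
Jamal free: 10:15-10:45, 11:30-12:15, 12:30-15:15, 15:45-18:15.
Farrukh ∩ Jonas: 10:45-11:15, 12:45-13:15, 14:00-14:30, 15:15-16:30.
Farrukh ∩ Jonas ∩ Wiremu: 10:45-11:15, 12:45-13:15, 14:00-14:30, 15:15-16:30.
Farrukh ∩ Jonas ∩ Wiremu ∩ Dmitri: 10:45-11:15, 12:45-13:15, 14:00-14:30.
Farrukh ∩ Jonas ∩ Wiremu ∩ Dmitri ∩ Gita: ∅.
Farrukh ∩ Jonas ∩ Wiremu ∩ Dmitri ∩ Gita ∩ Jamal: ∅.
There is no time when everyone is free.
No common window is at least 60 minutes long.

none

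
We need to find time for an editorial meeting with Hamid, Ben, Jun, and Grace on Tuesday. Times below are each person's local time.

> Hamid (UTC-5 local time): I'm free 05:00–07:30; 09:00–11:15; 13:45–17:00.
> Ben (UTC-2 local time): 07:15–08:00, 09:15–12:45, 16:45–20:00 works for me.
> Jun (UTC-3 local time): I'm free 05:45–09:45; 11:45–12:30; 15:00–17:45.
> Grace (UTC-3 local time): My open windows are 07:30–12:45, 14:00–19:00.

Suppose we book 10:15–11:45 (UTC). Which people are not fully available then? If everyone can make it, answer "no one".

Ben, Grace

Hamid in UTC: 10:00-12:30, 14:00-16:15, 18:45-22:00 (add 5h to convert from UTC-5).
Ben in UTC: 09:15-10:00, 11:15-14:45, 18:45-22:00 (add 2h to convert from UTC-2).
Jun in UTC: 08:45-12:45, 14:45-15:30, 18:00-20:45 (add 3h to convert from UTC-3).
Grace in UTC: 10:30-15:45, 17:00-22:00 (add 3h to convert from UTC-3).
Hamid: free for 10:15-11:45. Ben: not fully free for 10:15-11:45. Jun: free for 10:15-11:45. Grace: not fully free for 10:15-11:45.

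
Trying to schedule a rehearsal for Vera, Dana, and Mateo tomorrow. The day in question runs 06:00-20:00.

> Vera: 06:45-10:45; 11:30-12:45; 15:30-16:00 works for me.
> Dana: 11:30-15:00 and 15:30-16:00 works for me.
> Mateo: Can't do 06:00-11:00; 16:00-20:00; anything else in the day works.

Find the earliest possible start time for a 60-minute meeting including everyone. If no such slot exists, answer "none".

11:30

Vera free: 06:45-10:45, 11:30-12:45, 15:30-16:00.
Dana free: 11:30-15:00, 15:30-16:00.
Mateo free: 11:00-16:00 (invert busy blocks within the working day).
Vera ∩ Dana: 11:30-12:45, 15:30-16:00.
Vera ∩ Dana ∩ Mateo: 11:30-12:45, 15:30-16:00.
So the common availability across everyone is 11:30-12:45, 15:30-16:00.
The first common window of at least 60 minutes is 11:30-12:45, so the earliest start is 11:30.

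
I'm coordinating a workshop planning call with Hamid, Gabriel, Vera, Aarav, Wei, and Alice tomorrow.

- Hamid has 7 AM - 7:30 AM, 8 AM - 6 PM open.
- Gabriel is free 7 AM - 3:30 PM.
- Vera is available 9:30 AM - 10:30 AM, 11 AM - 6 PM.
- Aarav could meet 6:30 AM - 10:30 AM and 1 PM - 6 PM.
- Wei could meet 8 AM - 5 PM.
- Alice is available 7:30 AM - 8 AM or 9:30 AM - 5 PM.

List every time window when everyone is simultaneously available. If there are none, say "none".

09:30-10:30, 13:00-15:30

Hamid ∩ Gabriel: 07:00-07:30, 08:00-15:30.
Hamid ∩ Gabriel ∩ Vera: 09:30-10:30, 11:00-15:30.
Hamid ∩ Gabriel ∩ Vera ∩ Aarav: 09:30-10:30, 13:00-15:30.
Hamid ∩ Gabriel ∩ Vera ∩ Aarav ∩ Wei: 09:30-10:30, 13:00-15:30.
Hamid ∩ Gabriel ∩ Vera ∩ Aarav ∩ Wei ∩ Alice: 09:30-10:30, 13:00-15:30.
Those are the intersection windows.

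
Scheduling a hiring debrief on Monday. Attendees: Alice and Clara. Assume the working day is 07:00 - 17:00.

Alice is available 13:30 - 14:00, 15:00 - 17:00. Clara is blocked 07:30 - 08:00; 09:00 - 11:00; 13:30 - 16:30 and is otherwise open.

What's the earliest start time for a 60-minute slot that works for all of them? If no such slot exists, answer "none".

none

Alice free: 13:30-14:00, 15:00-17:00.
Clara free: 07:00-07:30, 08:00-09:00, 11:00-13:30, 16:30-17:00 (invert busy blocks within the working day).
Alice ∩ Clara: 16:30-17:00.
No common window is at least 60 minutes long.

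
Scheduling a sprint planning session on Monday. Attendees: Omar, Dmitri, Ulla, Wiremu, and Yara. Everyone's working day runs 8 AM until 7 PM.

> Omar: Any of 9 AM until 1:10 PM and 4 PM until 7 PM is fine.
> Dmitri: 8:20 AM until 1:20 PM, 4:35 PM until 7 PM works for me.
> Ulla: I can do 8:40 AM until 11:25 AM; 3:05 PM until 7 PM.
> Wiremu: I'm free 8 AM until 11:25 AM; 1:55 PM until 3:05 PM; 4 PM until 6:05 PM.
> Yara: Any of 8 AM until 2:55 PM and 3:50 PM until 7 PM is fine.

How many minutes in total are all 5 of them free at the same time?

235

Omar ∩ Dmitri: 09:00-13:10, 16:35-19:00.
Omar ∩ Dmitri ∩ Ulla: 09:00-11:25, 16:35-19:00.
Omar ∩ Dmitri ∩ Ulla ∩ Wiremu: 09:00-11:25, 16:35-18:05.
Omar ∩ Dmitri ∩ Ulla ∩ Wiremu ∩ Yara: 09:00-11:25, 16:35-18:05.
Summing the common windows: 145 + 90 = 235 minutes.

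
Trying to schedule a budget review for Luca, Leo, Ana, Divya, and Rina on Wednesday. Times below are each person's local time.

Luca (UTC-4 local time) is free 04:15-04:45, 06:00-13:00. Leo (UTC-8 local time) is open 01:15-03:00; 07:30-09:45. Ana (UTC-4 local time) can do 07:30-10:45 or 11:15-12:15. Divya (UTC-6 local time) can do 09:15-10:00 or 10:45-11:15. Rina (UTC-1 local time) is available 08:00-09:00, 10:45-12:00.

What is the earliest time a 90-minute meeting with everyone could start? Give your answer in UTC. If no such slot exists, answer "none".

none

Luca in UTC: 08:15-08:45, 10:00-17:00 (add 4h to convert from UTC-4).
Leo in UTC: 09:15-11:00, 15:30-17:45 (add 8h to convert from UTC-8).
Ana in UTC: 11:30-14:45, 15:15-16:15 (add 4h to convert from UTC-4).
Divya in UTC: 15:15-16:00, 16:45-17:15 (add 6h to convert from UTC-6).
Rina in UTC: 09:00-10:00, 11:45-13:00 (add 1h to convert from UTC-1).
Luca ∩ Leo: 10:00-11:00, 15:30-17:00.
Luca ∩ Leo ∩ Ana: 15:30-16:15.
Luca ∩ Leo ∩ Ana ∩ Divya: 15:30-16:00.
Luca ∩ Leo ∩ Ana ∩ Divya ∩ Rina: ∅.
There is no time when everyone is free.
No common window is at least 90 minutes long.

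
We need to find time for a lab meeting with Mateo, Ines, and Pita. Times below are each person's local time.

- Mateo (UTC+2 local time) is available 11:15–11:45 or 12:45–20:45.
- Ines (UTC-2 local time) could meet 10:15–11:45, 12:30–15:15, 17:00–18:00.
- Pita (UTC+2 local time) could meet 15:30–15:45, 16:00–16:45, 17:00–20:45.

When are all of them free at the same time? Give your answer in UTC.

Mateo in UTC: 09:15-09:45, 10:45-18:45 (subtract 2h to convert from UTC+2).
Ines in UTC: 12:15-13:45, 14:30-17:15, 19:00-20:00 (add 2h to convert from UTC-2).
Pita in UTC: 13:30-13:45, 14:00-14:45, 15:00-18:45 (subtract 2h to convert from UTC+2).
Mateo ∩ Ines: 12:15-13:45, 14:30-17:15.
Mateo ∩ Ines ∩ Pita: 13:30-13:45, 14:30-14:45, 15:00-17:15.
So the common availability across everyone is 13:30-13:45, 14:30-14:45, 15:00-17:15.

13:30-13:45, 14:30-14:45, 15:00-17:15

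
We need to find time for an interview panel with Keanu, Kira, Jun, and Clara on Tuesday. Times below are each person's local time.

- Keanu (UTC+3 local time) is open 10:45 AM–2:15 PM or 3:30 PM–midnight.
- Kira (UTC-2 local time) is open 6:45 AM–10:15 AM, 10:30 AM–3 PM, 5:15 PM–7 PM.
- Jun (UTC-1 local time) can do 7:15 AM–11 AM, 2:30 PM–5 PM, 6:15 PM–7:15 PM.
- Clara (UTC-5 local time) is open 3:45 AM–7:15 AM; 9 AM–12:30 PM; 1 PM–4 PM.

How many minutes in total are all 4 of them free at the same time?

300

Keanu in UTC: 07:45-11:15, 12:30-21:00 (subtract 3h to convert from UTC+3).
Kira in UTC: 08:45-12:15, 12:30-17:00, 19:15-21:00 (add 2h to convert from UTC-2).
Jun in UTC: 08:15-12:00, 15:30-18:00, 19:15-20:15 (add 1h to convert from UTC-1).
Clara in UTC: 08:45-12:15, 14:00-17:30, 18:00-21:00 (add 5h to convert from UTC-5).
Keanu ∩ Kira: 08:45-11:15, 12:30-17:00, 19:15-21:00.
Keanu ∩ Kira ∩ Jun: 08:45-11:15, 15:30-17:00, 19:15-20:15.
Keanu ∩ Kira ∩ Jun ∩ Clara: 08:45-11:15, 15:30-17:00, 19:15-20:15.
Summing the common windows: 150 + 90 + 60 = 300 minutes.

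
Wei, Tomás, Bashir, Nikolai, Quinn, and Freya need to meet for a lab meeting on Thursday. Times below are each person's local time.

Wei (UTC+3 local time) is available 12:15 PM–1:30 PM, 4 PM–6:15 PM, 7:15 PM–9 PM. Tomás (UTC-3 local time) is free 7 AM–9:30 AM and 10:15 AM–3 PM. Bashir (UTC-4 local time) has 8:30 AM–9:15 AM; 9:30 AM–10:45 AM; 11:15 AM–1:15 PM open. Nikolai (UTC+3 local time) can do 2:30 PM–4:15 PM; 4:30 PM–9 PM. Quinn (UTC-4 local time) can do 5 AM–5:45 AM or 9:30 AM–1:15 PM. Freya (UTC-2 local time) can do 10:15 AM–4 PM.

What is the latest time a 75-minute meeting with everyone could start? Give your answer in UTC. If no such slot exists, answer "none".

13:30

Wei in UTC: 09:15-10:30, 13:00-15:15, 16:15-18:00 (subtract 3h to convert from UTC+3).
Tomás in UTC: 10:00-12:30, 13:15-18:00 (add 3h to convert from UTC-3).
Bashir in UTC: 12:30-13:15, 13:30-14:45, 15:15-17:15 (add 4h to convert from UTC-4).
Nikolai in UTC: 11:30-13:15, 13:30-18:00 (subtract 3h to convert from UTC+3).
Quinn in UTC: 09:00-09:45, 13:30-17:15 (add 4h to convert from UTC-4).
Freya in UTC: 12:15-18:00 (add 2h to convert from UTC-2).
Wei ∩ Tomás: 10:00-10:30, 13:15-15:15, 16:15-18:00.
Wei ∩ Tomás ∩ Bashir: 13:30-14:45, 16:15-17:15.
Wei ∩ Tomás ∩ Bashir ∩ Nikolai: 13:30-14:45, 16:15-17:15.
Wei ∩ Tomás ∩ Bashir ∩ Nikolai ∩ Quinn: 13:30-14:45, 16:15-17:15.
Wei ∩ Tomás ∩ Bashir ∩ Nikolai ∩ Quinn ∩ Freya: 13:30-14:45, 16:15-17:15.
The last common window of at least 75 minutes is 13:30-14:45; a 75-minute meeting can start as late as 13:30 and still end by 14:45.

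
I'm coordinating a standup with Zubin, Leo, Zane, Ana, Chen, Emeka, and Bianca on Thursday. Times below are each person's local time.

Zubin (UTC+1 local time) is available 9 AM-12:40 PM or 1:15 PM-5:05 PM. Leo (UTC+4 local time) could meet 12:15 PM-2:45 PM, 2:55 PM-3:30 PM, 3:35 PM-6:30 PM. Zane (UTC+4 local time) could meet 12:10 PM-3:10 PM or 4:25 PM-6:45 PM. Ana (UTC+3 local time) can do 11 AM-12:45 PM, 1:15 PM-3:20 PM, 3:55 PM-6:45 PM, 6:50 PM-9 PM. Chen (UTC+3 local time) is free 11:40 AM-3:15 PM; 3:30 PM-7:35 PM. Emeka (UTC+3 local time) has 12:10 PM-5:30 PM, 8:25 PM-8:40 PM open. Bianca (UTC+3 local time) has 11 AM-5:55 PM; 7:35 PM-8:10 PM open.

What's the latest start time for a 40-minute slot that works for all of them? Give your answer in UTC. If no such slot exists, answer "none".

Zubin in UTC: 08:00-11:40, 12:15-16:05 (subtract 1h to convert from UTC+1).
Leo in UTC: 08:15-10:45, 10:55-11:30, 11:35-14:30 (subtract 4h to convert from UTC+4).
Zane in UTC: 08:10-11:10, 12:25-14:45 (subtract 4h to convert from UTC+4).
Ana in UTC: 08:00-09:45, 10:15-12:20, 12:55-15:45, 15:50-18:00 (subtract 3h to convert from UTC+3).
Chen in UTC: 08:40-12:15, 12:30-16:35 (subtract 3h to convert from UTC+3).
Emeka in UTC: 09:10-14:30, 17:25-17:40 (subtract 3h to convert from UTC+3).
Bianca in UTC: 08:00-14:55, 16:35-17:10 (subtract 3h to convert from UTC+3).
Zubin ∩ Leo: 08:15-10:45, 10:55-11:30, 11:35-11:40, 12:15-14:30.
Zubin ∩ Leo ∩ Zane: 08:15-10:45, 10:55-11:10, 12:25-14:30.
Zubin ∩ Leo ∩ Zane ∩ Ana: 08:15-09:45, 10:15-10:45, 10:55-11:10, 12:55-14:30.
Zubin ∩ Leo ∩ Zane ∩ Ana ∩ Chen: 08:40-09:45, 10:15-10:45, 10:55-11:10, 12:55-14:30.
Zubin ∩ Leo ∩ Zane ∩ Ana ∩ Chen ∩ Emeka: 09:10-09:45, 10:15-10:45, 10:55-11:10, 12:55-14:30.
Zubin ∩ Leo ∩ Zane ∩ Ana ∩ Chen ∩ Emeka ∩ Bianca: 09:10-09:45, 10:15-10:45, 10:55-11:10, 12:55-14:30.
Those are the intersection windows.
The last common window of at least 40 minutes is 12:55-14:30; a 40-minute meeting can start as late as 13:50 and still end by 14:30.

13:50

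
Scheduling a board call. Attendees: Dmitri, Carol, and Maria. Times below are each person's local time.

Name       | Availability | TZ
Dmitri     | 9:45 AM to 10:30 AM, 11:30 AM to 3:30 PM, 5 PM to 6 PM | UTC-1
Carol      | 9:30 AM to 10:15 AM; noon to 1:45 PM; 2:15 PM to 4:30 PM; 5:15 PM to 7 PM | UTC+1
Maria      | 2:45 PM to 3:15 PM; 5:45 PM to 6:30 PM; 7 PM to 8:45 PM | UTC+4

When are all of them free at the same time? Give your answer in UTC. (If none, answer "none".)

11:00-11:15, 13:45-14:30, 15:00-15:30, 16:15-16:30

Dmitri in UTC: 10:45-11:30, 12:30-16:30, 18:00-19:00 (add 1h to convert from UTC-1).
Carol in UTC: 08:30-09:15, 11:00-12:45, 13:15-15:30, 16:15-18:00 (subtract 1h to convert from UTC+1).
Maria in UTC: 10:45-11:15, 13:45-14:30, 15:00-16:45 (subtract 4h to convert from UTC+4).
Dmitri ∩ Carol: 11:00-11:30, 12:30-12:45, 13:15-15:30, 16:15-16:30.
Dmitri ∩ Carol ∩ Maria: 11:00-11:15, 13:45-14:30, 15:00-15:30, 16:15-16:30.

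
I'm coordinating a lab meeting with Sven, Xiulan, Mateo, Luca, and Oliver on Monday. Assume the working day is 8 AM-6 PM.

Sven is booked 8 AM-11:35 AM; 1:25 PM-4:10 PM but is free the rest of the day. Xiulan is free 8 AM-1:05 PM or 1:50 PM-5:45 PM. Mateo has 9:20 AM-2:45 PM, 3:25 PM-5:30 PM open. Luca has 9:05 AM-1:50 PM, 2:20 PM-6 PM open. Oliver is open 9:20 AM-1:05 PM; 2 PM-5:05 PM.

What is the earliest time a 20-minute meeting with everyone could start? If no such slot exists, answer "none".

11:35

Sven free: 11:35-13:25, 16:10-18:00 (invert busy blocks within the working day).
Xiulan free: 08:00-13:05, 13:50-17:45.
Mateo free: 09:20-14:45, 15:25-17:30.
Luca free: 09:05-13:50, 14:20-18:00.
Oliver free: 09:20-13:05, 14:00-17:05.
Sven ∩ Xiulan: 11:35-13:05, 16:10-17:45.
Sven ∩ Xiulan ∩ Mateo: 11:35-13:05, 16:10-17:30.
Sven ∩ Xiulan ∩ Mateo ∩ Luca: 11:35-13:05, 16:10-17:30.
Sven ∩ Xiulan ∩ Mateo ∩ Luca ∩ Oliver: 11:35-13:05, 16:10-17:05.
Those are the intersection windows.
The first common window of at least 20 minutes is 11:35-13:05, so the earliest start is 11:35.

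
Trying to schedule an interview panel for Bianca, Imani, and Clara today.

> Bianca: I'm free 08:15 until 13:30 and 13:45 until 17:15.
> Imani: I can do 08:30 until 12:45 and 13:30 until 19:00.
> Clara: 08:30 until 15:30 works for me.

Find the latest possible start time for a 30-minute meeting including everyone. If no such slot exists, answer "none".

15:00

Bianca ∩ Imani: 08:30-12:45, 13:45-17:15.
Bianca ∩ Imani ∩ Clara: 08:30-12:45, 13:45-15:30.
The last common window of at least 30 minutes is 13:45-15:30; a 30-minute meeting can start as late as 15:00 and still end by 15:30.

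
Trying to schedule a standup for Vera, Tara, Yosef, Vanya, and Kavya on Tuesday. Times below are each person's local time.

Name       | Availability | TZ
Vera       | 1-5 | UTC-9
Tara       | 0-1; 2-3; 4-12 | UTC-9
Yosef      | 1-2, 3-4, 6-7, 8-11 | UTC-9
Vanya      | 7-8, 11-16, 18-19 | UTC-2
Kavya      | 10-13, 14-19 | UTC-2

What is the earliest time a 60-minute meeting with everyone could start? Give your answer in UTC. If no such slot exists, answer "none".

none

Vera in UTC: 10:00-14:00 (add 9h to convert from UTC-9).
Tara in UTC: 09:00-10:00, 11:00-12:00, 13:00-21:00 (add 9h to convert from UTC-9).
Yosef in UTC: 10:00-11:00, 12:00-13:00, 15:00-16:00, 17:00-20:00 (add 9h to convert from UTC-9).
Vanya in UTC: 09:00-10:00, 13:00-18:00, 20:00-21:00 (add 2h to convert from UTC-2).
Kavya in UTC: 12:00-15:00, 16:00-21:00 (add 2h to convert from UTC-2).
Vera ∩ Tara: 11:00-12:00, 13:00-14:00.
Vera ∩ Tara ∩ Yosef: ∅.
Vera ∩ Tara ∩ Yosef ∩ Vanya: ∅.
Vera ∩ Tara ∩ Yosef ∩ Vanya ∩ Kavya: ∅.
There is no time when everyone is free.
No common window is at least 60 minutes long.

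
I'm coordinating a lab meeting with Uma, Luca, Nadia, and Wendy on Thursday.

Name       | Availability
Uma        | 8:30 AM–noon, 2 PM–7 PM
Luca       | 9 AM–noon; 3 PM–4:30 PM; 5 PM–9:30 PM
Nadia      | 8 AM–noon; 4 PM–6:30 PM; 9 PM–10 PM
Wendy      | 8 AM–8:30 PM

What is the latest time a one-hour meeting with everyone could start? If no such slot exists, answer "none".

Uma ∩ Luca: 09:00-12:00, 15:00-16:30, 17:00-19:00.
Uma ∩ Luca ∩ Nadia: 09:00-12:00, 16:00-16:30, 17:00-18:30.
Uma ∩ Luca ∩ Nadia ∩ Wendy: 09:00-12:00, 16:00-16:30, 17:00-18:30.
Those are the intersection windows.
The last common window of at least 60 minutes is 17:00-18:30; a 60-minute meeting can start as late as 17:30 and still end by 18:30.

17:30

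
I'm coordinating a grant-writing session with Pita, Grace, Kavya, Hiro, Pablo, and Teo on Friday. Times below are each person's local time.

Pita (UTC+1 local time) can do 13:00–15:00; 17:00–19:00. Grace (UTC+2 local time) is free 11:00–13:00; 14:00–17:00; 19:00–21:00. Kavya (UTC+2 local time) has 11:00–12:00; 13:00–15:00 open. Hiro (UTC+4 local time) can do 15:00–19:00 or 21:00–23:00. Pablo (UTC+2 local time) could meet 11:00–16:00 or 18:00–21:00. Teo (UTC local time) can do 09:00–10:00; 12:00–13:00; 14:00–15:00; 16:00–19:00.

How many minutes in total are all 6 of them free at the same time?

60

Pita in UTC: 12:00-14:00, 16:00-18:00 (subtract 1h to convert from UTC+1).
Grace in UTC: 09:00-11:00, 12:00-15:00, 17:00-19:00 (subtract 2h to convert from UTC+2).
Kavya in UTC: 09:00-10:00, 11:00-13:00 (subtract 2h to convert from UTC+2).
Hiro in UTC: 11:00-15:00, 17:00-19:00 (subtract 4h to convert from UTC+4).
Pablo in UTC: 09:00-14:00, 16:00-19:00 (subtract 2h to convert from UTC+2).
Teo in UTC: 09:00-10:00, 12:00-13:00, 14:00-15:00, 16:00-19:00.
Pita ∩ Grace: 12:00-14:00, 17:00-18:00.
Pita ∩ Grace ∩ Kavya: 12:00-13:00.
Pita ∩ Grace ∩ Kavya ∩ Hiro: 12:00-13:00.
Pita ∩ Grace ∩ Kavya ∩ Hiro ∩ Pablo: 12:00-13:00.
Pita ∩ Grace ∩ Kavya ∩ Hiro ∩ Pablo ∩ Teo: 12:00-13:00.
So the common availability across everyone is 12:00-13:00.
That's a single block of 60 minutes.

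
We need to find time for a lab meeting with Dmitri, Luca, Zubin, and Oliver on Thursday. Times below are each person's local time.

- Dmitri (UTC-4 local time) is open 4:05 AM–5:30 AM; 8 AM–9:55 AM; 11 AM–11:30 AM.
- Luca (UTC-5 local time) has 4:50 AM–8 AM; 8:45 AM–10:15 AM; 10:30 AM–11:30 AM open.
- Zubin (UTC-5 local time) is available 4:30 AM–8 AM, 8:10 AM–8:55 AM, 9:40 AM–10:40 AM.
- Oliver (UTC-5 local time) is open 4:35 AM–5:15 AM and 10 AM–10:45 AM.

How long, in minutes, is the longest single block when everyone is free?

15

Dmitri in UTC: 08:05-09:30, 12:00-13:55, 15:00-15:30 (add 4h to convert from UTC-4).
Luca in UTC: 09:50-13:00, 13:45-15:15, 15:30-16:30 (add 5h to convert from UTC-5).
Zubin in UTC: 09:30-13:00, 13:10-13:55, 14:40-15:40 (add 5h to convert from UTC-5).
Oliver in UTC: 09:35-10:15, 15:00-15:45 (add 5h to convert from UTC-5).
Dmitri ∩ Luca: 12:00-13:00, 13:45-13:55, 15:00-15:15.
Dmitri ∩ Luca ∩ Zubin: 12:00-13:00, 13:45-13:55, 15:00-15:15.
Dmitri ∩ Luca ∩ Zubin ∩ Oliver: 15:00-15:15.
So the common availability across everyone is 15:00-15:15.
The longest is 15:00-15:15 at 15 minutes.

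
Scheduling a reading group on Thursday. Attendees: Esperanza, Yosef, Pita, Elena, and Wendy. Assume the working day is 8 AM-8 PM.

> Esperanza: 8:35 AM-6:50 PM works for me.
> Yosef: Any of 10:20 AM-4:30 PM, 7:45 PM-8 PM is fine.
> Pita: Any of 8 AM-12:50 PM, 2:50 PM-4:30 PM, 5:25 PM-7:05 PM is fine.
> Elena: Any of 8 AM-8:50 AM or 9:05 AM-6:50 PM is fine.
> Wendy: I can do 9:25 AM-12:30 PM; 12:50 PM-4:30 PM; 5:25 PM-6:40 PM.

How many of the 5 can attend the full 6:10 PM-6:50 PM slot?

3

Esperanza, Pita, and Elena can make the full 18:10-18:50 slot — that's 3.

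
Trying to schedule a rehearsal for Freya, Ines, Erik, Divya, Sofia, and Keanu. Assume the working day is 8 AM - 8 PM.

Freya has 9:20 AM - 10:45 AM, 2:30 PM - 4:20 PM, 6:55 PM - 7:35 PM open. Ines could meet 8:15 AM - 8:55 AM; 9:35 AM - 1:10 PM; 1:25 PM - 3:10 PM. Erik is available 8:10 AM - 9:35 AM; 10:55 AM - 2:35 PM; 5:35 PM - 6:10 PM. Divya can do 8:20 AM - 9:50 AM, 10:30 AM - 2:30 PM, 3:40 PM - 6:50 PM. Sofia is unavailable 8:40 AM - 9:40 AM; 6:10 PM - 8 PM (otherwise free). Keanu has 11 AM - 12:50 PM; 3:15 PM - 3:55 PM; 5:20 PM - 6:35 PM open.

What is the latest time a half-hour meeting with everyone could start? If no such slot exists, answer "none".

none

Freya free: 09:20-10:45, 14:30-16:20, 18:55-19:35.
Ines free: 08:15-08:55, 09:35-13:10, 13:25-15:10.
Erik free: 08:10-09:35, 10:55-14:35, 17:35-18:10.
Divya free: 08:20-09:50, 10:30-14:30, 15:40-18:50.
Sofia free: 08:00-08:40, 09:40-18:10 (invert busy blocks within the working day).
Keanu free: 11:00-12:50, 15:15-15:55, 17:20-18:35.
Freya ∩ Ines: 09:35-10:45, 14:30-15:10.
Freya ∩ Ines ∩ Erik: 14:30-14:35.
Freya ∩ Ines ∩ Erik ∩ Divya: ∅.
Freya ∩ Ines ∩ Erik ∩ Divya ∩ Sofia: ∅.
Freya ∩ Ines ∩ Erik ∩ Divya ∩ Sofia ∩ Keanu: ∅.
There is no time when everyone is free.
No common window is at least 30 minutes long.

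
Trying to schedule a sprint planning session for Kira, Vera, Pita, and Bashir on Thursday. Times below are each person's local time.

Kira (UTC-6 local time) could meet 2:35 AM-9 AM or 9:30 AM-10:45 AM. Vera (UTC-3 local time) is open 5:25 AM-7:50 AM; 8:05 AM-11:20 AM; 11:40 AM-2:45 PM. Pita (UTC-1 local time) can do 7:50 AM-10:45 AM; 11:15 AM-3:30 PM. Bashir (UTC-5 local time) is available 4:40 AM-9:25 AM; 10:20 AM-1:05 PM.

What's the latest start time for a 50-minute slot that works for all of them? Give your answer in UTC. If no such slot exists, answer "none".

15:40

Kira in UTC: 08:35-15:00, 15:30-16:45 (add 6h to convert from UTC-6).
Vera in UTC: 08:25-10:50, 11:05-14:20, 14:40-17:45 (add 3h to convert from UTC-3).
Pita in UTC: 08:50-11:45, 12:15-16:30 (add 1h to convert from UTC-1).
Bashir in UTC: 09:40-14:25, 15:20-18:05 (add 5h to convert from UTC-5).
Kira ∩ Vera: 08:35-10:50, 11:05-14:20, 14:40-15:00, 15:30-16:45.
Kira ∩ Vera ∩ Pita: 08:50-10:50, 11:05-11:45, 12:15-14:20, 14:40-15:00, 15:30-16:30.
Kira ∩ Vera ∩ Pita ∩ Bashir: 09:40-10:50, 11:05-11:45, 12:15-14:20, 15:30-16:30.
Those are the intersection windows.
The last common window of at least 50 minutes is 15:30-16:30; a 50-minute meeting can start as late as 15:40 and still end by 16:30.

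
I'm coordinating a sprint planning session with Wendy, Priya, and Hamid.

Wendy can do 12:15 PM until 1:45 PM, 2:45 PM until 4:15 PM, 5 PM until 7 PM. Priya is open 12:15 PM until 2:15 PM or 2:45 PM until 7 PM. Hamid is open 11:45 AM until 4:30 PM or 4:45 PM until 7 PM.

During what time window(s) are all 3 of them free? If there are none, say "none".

12:15-13:45, 14:45-16:15, 17:00-19:00

Wendy ∩ Priya: 12:15-13:45, 14:45-16:15, 17:00-19:00.
Wendy ∩ Priya ∩ Hamid: 12:15-13:45, 14:45-16:15, 17:00-19:00.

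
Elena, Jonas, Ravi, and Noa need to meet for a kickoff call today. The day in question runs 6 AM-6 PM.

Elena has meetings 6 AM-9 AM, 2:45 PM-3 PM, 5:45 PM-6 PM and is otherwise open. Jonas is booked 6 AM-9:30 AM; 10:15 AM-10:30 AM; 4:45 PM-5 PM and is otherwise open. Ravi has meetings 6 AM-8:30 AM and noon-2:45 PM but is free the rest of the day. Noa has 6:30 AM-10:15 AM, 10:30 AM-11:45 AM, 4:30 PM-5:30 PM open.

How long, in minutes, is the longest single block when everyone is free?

Elena free: 09:00-14:45, 15:00-17:45 (invert busy blocks within the working day).
Jonas free: 09:30-10:15, 10:30-16:45, 17:00-18:00 (invert busy blocks within the working day).
Ravi free: 08:30-12:00, 14:45-18:00 (invert busy blocks within the working day).
Noa free: 06:30-10:15, 10:30-11:45, 16:30-17:30.
Elena ∩ Jonas: 09:30-10:15, 10:30-14:45, 15:00-16:45, 17:00-17:45.
Elena ∩ Jonas ∩ Ravi: 09:30-10:15, 10:30-12:00, 15:00-16:45, 17:00-17:45.
Elena ∩ Jonas ∩ Ravi ∩ Noa: 09:30-10:15, 10:30-11:45, 16:30-16:45, 17:00-17:30.
Those are the intersection windows.
The longest is 10:30-11:45 at 75 minutes.

75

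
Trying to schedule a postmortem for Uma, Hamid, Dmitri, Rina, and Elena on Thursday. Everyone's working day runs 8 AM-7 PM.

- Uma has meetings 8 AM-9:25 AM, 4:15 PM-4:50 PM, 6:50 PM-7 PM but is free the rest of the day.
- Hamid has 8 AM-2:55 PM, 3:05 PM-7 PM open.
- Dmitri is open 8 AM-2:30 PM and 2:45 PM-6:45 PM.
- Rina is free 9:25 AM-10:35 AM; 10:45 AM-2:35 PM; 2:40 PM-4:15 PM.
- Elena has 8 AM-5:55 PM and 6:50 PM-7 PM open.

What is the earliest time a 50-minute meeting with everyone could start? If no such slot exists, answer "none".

Uma free: 09:25-16:15, 16:50-18:50 (invert busy blocks within the working day).
Hamid free: 08:00-14:55, 15:05-19:00.
Dmitri free: 08:00-14:30, 14:45-18:45.
Rina free: 09:25-10:35, 10:45-14:35, 14:40-16:15.
Elena free: 08:00-17:55, 18:50-19:00.
Uma ∩ Hamid: 09:25-14:55, 15:05-16:15, 16:50-18:50.
Uma ∩ Hamid ∩ Dmitri: 09:25-14:30, 14:45-14:55, 15:05-16:15, 16:50-18:45.
Uma ∩ Hamid ∩ Dmitri ∩ Rina: 09:25-10:35, 10:45-14:30, 14:45-14:55, 15:05-16:15.
Uma ∩ Hamid ∩ Dmitri ∩ Rina ∩ Elena: 09:25-10:35, 10:45-14:30, 14:45-14:55, 15:05-16:15.
So the common availability across everyone is 09:25-10:35, 10:45-14:30, 14:45-14:55, 15:05-16:15.
The first common window of at least 50 minutes is 09:25-10:35, so the earliest start is 09:25.

09:25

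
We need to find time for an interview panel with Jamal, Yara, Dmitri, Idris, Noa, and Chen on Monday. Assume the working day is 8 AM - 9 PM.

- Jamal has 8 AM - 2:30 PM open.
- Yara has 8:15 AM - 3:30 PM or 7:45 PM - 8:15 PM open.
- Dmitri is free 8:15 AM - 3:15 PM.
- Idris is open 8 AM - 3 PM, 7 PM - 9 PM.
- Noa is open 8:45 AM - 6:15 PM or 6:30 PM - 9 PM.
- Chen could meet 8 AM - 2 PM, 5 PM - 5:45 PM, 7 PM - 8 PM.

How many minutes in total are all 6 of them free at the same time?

315

Jamal ∩ Yara: 08:15-14:30.
Jamal ∩ Yara ∩ Dmitri: 08:15-14:30.
Jamal ∩ Yara ∩ Dmitri ∩ Idris: 08:15-14:30.
Jamal ∩ Yara ∩ Dmitri ∩ Idris ∩ Noa: 08:45-14:30.
Jamal ∩ Yara ∩ Dmitri ∩ Idris ∩ Noa ∩ Chen: 08:45-14:00.
Those are the intersection windows.
That's a single block of 315 minutes.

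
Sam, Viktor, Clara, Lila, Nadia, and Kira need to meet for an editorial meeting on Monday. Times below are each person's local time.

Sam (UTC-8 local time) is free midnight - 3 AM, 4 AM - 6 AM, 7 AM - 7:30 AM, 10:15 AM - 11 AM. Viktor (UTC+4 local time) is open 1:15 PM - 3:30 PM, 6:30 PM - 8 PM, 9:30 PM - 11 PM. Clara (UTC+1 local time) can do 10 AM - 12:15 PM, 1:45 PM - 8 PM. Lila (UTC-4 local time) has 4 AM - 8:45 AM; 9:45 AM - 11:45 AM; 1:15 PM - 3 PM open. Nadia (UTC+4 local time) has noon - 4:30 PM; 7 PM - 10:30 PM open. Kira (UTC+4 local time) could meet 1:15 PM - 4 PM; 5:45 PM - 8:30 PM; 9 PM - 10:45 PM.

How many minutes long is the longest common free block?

Sam in UTC: 08:00-11:00, 12:00-14:00, 15:00-15:30, 18:15-19:00 (add 8h to convert from UTC-8).
Viktor in UTC: 09:15-11:30, 14:30-16:00, 17:30-19:00 (subtract 4h to convert from UTC+4).
Clara in UTC: 09:00-11:15, 12:45-19:00 (subtract 1h to convert from UTC+1).
Lila in UTC: 08:00-12:45, 13:45-15:45, 17:15-19:00 (add 4h to convert from UTC-4).
Nadia in UTC: 08:00-12:30, 15:00-18:30 (subtract 4h to convert from UTC+4).
Kira in UTC: 09:15-12:00, 13:45-16:30, 17:00-18:45 (subtract 4h to convert from UTC+4).
Sam ∩ Viktor: 09:15-11:00, 15:00-15:30, 18:15-19:00.
Sam ∩ Viktor ∩ Clara: 09:15-11:00, 15:00-15:30, 18:15-19:00.
Sam ∩ Viktor ∩ Clara ∩ Lila: 09:15-11:00, 15:00-15:30, 18:15-19:00.
Sam ∩ Viktor ∩ Clara ∩ Lila ∩ Nadia: 09:15-11:00, 15:00-15:30, 18:15-18:30.
Sam ∩ Viktor ∩ Clara ∩ Lila ∩ Nadia ∩ Kira: 09:15-11:00, 15:00-15:30, 18:15-18:30.
The longest is 09:15-11:00 at 105 minutes.

105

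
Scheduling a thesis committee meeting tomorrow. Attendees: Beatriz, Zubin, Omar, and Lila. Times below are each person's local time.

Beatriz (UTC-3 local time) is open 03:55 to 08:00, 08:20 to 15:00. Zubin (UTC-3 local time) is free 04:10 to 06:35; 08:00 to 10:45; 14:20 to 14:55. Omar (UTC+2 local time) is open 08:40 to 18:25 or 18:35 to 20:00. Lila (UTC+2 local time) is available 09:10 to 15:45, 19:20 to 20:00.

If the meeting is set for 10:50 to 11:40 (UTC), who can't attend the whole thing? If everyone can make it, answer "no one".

Beatriz in UTC: 06:55-11:00, 11:20-18:00 (add 3h to convert from UTC-3).
Zubin in UTC: 07:10-09:35, 11:00-13:45, 17:20-17:55 (add 3h to convert from UTC-3).
Omar in UTC: 06:40-16:25, 16:35-18:00 (subtract 2h to convert from UTC+2).
Lila in UTC: 07:10-13:45, 17:20-18:00 (subtract 2h to convert from UTC+2).
Beatriz: not fully free for 10:50-11:40. Zubin: not fully free for 10:50-11:40. Omar: free for 10:50-11:40. Lila: free for 10:50-11:40.

Beatriz, Zubin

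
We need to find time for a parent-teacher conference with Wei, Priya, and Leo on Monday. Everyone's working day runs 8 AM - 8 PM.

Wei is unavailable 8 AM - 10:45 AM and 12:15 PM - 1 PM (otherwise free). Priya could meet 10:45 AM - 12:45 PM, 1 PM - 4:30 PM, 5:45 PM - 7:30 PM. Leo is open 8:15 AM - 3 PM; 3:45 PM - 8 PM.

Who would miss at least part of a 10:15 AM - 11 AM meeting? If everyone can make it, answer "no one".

Priya, Wei

Wei free: 10:45-12:15, 13:00-20:00 (invert busy blocks within the working day).
Priya free: 10:45-12:45, 13:00-16:30, 17:45-19:30.
Leo free: 08:15-15:00, 15:45-20:00.
Wei: not fully free for 10:15-11:00. Priya: not fully free for 10:15-11:00. Leo: free for 10:15-11:00.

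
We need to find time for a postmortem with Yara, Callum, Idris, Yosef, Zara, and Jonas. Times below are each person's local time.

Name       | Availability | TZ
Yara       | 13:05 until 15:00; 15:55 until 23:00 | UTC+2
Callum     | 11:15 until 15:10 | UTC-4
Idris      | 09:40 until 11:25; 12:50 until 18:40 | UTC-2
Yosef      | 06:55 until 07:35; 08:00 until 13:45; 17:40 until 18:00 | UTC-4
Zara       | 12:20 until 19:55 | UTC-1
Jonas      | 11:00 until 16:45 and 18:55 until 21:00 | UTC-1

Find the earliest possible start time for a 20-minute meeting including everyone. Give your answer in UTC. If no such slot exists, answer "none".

Yara in UTC: 11:05-13:00, 13:55-21:00 (subtract 2h to convert from UTC+2).
Callum in UTC: 15:15-19:10 (add 4h to convert from UTC-4).
Idris in UTC: 11:40-13:25, 14:50-20:40 (add 2h to convert from UTC-2).
Yosef in UTC: 10:55-11:35, 12:00-17:45, 21:40-22:00 (add 4h to convert from UTC-4).
Zara in UTC: 13:20-20:55 (add 1h to convert from UTC-1).
Jonas in UTC: 12:00-17:45, 19:55-22:00 (add 1h to convert from UTC-1).
Yara ∩ Callum: 15:15-19:10.
Yara ∩ Callum ∩ Idris: 15:15-19:10.
Yara ∩ Callum ∩ Idris ∩ Yosef: 15:15-17:45.
Yara ∩ Callum ∩ Idris ∩ Yosef ∩ Zara: 15:15-17:45.
Yara ∩ Callum ∩ Idris ∩ Yosef ∩ Zara ∩ Jonas: 15:15-17:45.
The first common window of at least 20 minutes is 15:15-17:45, so the earliest start is 15:15.

15:15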